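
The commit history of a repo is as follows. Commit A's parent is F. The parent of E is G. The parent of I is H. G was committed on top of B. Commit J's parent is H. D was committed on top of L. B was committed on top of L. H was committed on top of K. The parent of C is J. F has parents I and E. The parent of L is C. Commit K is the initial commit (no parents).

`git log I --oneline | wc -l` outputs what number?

3

Walking parent pointers from I: reachable set = {H, I, K}.
That is 3 commits.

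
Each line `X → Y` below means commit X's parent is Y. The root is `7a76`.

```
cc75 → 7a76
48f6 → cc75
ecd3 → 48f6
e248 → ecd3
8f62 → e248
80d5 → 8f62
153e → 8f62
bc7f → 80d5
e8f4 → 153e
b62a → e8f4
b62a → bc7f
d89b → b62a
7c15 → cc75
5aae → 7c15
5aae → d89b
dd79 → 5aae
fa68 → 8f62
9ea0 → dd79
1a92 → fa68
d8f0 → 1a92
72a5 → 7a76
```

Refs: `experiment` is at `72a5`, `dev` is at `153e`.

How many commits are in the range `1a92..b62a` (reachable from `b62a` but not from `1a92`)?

5

Reachable from b62a: {153e, 48f6, 7a76, 80d5, 8f62, b62a, bc7f, cc75, e248, e8f4, ecd3}.
Reachable from 1a92: {1a92, 48f6, 7a76, 8f62, cc75, e248, ecd3, fa68}.
In b62a's history but not 1a92's: {153e, 80d5, b62a, bc7f, e8f4} — 5 commits.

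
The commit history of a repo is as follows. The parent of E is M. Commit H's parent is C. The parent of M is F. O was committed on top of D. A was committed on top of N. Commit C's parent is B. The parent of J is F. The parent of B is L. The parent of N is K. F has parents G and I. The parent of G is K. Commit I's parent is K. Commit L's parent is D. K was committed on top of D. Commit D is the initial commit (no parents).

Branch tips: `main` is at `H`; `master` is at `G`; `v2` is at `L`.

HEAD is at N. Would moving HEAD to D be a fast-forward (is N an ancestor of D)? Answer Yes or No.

A fast-forward from N to D is possible iff N is an ancestor of D.
Ancestors of D: {D}.
N is not among them, so fast-forward is not possible.

No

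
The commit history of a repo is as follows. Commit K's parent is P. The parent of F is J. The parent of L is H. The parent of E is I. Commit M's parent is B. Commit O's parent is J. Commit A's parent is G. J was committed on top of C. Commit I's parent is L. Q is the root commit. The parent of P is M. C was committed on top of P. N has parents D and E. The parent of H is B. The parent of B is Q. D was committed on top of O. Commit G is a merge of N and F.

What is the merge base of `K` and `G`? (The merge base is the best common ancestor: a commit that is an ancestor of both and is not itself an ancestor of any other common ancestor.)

P

Ancestors of K: {B, K, M, P, Q}.
Ancestors of G: {B, C, D, E, F, G, H, I, J, L, M, N, O, P, Q}.
Common ancestors: {B, M, P, Q}.
Among these, P is not an ancestor of any other common ancestor — it is the merge base.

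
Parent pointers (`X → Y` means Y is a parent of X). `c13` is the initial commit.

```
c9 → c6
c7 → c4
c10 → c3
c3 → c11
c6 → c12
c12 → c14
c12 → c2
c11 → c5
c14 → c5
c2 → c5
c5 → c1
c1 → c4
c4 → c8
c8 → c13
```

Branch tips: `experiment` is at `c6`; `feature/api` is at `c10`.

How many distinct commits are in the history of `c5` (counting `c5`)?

5

Walking parent pointers from c5: reachable set = {c1, c13, c4, c5, c8}.
That is 5 commits.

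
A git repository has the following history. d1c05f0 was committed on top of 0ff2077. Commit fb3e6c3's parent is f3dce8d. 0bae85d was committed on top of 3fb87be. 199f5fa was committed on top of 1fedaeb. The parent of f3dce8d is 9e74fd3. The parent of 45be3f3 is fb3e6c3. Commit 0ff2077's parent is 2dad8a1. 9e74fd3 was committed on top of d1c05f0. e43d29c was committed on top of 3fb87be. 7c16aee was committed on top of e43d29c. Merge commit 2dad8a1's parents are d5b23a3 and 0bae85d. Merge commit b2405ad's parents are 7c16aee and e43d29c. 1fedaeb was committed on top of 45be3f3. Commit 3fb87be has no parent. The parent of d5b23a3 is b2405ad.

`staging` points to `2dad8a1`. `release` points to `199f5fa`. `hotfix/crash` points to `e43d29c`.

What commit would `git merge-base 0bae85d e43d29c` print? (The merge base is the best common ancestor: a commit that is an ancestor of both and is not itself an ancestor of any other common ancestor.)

3fb87be

Ancestors of 0bae85d: {0bae85d, 3fb87be}.
Ancestors of e43d29c: {3fb87be, e43d29c}.
Common ancestors: {3fb87be}.
The only common ancestor is 3fb87be, so it is the merge base.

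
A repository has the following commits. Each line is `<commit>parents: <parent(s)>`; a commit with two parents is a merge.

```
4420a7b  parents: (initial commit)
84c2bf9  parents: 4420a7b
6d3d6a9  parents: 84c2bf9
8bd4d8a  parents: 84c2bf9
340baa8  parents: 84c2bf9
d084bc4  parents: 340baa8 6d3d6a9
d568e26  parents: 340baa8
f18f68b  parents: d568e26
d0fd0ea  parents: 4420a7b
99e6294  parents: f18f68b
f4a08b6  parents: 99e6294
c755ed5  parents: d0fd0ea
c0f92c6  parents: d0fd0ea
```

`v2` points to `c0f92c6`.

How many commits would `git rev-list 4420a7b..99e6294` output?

5

Reachable from 99e6294: {340baa8, 4420a7b, 84c2bf9, 99e6294, d568e26, f18f68b}.
Reachable from 4420a7b: {4420a7b}.
In 99e6294's history but not 4420a7b's: {340baa8, 84c2bf9, 99e6294, d568e26, f18f68b} — 5 commits.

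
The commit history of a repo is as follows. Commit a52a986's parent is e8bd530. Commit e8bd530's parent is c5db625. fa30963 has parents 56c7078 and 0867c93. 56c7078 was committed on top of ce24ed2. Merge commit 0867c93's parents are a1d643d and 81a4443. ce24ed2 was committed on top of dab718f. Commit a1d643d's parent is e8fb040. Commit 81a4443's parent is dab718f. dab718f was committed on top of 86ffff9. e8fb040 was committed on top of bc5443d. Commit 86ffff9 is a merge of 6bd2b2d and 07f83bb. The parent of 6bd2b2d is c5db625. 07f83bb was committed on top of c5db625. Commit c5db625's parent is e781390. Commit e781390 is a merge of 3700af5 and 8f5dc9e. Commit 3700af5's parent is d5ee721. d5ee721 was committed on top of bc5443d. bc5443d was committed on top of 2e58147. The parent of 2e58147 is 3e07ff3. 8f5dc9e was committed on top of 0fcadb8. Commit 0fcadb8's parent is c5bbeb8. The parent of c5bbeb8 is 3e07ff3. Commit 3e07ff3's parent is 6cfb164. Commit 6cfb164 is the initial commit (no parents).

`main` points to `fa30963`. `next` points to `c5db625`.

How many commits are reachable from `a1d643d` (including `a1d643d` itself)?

6

Walking parent pointers from a1d643d: reachable set = {2e58147, 3e07ff3, 6cfb164, a1d643d, bc5443d, e8fb040}.
That is 6 commits.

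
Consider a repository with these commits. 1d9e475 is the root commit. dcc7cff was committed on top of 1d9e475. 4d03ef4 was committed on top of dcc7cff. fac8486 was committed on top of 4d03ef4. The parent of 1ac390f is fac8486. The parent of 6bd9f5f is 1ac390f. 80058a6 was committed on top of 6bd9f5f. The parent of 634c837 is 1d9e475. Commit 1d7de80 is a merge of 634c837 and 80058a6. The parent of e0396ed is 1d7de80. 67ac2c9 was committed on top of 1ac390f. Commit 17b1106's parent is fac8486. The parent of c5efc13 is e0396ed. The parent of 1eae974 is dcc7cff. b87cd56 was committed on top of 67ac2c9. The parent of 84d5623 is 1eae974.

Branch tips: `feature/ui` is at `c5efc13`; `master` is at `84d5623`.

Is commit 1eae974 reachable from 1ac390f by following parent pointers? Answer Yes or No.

Ancestors of 1ac390f: {1ac390f, 1d9e475, 4d03ef4, dcc7cff, fac8486}.
1eae974 is not in that set, so it is not an ancestor of 1ac390f.

No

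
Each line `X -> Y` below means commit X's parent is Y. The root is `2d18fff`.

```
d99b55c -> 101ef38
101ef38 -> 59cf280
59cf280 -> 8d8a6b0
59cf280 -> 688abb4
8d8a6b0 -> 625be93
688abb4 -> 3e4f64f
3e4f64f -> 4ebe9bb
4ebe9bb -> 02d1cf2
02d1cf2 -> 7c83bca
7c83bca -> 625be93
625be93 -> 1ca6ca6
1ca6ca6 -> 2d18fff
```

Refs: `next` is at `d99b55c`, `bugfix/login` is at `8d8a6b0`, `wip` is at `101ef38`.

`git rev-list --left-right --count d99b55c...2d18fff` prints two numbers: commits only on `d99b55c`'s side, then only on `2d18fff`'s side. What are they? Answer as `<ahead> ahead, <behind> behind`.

Reachable from d99b55c: {02d1cf2, 101ef38, 1ca6ca6, 2d18fff, 3e4f64f, 4ebe9bb, 59cf280, 625be93, 688abb4, 7c83bca, 8d8a6b0, d99b55c}.
Reachable from 2d18fff: {2d18fff}.
Only in d99b55c's history (ahead): {02d1cf2, 101ef38, 1ca6ca6, 3e4f64f, 4ebe9bb, 59cf280, 625be93, 688abb4, 7c83bca, 8d8a6b0, d99b55c} — 11.
Only in 2d18fff's history (behind): {} — 0.

11 ahead, 0 behind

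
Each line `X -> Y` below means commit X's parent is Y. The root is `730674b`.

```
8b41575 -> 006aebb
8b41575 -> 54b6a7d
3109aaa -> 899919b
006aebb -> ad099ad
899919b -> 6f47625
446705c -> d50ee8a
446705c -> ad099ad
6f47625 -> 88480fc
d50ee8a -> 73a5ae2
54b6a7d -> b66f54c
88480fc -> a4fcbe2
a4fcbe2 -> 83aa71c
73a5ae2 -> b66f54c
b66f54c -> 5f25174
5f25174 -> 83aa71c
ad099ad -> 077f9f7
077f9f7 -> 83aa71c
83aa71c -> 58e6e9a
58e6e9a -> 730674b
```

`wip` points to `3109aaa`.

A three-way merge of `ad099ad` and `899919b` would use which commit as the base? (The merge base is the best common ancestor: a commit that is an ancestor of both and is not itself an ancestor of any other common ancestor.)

Ancestors of ad099ad: {077f9f7, 58e6e9a, 730674b, 83aa71c, ad099ad}.
Ancestors of 899919b: {58e6e9a, 6f47625, 730674b, 83aa71c, 88480fc, 899919b, a4fcbe2}.
Common ancestors: {58e6e9a, 730674b, 83aa71c}.
Among these, 83aa71c is not an ancestor of any other common ancestor — it is the merge base.

83aa71c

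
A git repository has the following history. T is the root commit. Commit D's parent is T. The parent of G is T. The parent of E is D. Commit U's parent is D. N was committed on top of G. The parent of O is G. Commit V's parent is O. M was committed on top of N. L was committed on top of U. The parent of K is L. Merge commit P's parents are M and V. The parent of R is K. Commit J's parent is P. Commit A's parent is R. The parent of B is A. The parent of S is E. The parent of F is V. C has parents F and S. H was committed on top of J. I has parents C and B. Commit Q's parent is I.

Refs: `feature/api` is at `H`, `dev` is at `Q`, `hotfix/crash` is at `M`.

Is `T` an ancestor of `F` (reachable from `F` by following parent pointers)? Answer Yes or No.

Ancestors of F (commits reachable by following parents): {F, G, O, T, V}.
T is in that set, so it is an ancestor of F.

Yes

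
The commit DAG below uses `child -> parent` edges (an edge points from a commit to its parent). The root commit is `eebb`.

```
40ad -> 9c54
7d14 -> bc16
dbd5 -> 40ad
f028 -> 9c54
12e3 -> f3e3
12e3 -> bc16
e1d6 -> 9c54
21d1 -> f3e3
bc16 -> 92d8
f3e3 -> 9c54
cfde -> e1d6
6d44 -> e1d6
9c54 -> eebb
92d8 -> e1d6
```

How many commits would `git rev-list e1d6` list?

3

Walking parent pointers from e1d6: reachable set = {9c54, e1d6, eebb}.
That is 3 commits.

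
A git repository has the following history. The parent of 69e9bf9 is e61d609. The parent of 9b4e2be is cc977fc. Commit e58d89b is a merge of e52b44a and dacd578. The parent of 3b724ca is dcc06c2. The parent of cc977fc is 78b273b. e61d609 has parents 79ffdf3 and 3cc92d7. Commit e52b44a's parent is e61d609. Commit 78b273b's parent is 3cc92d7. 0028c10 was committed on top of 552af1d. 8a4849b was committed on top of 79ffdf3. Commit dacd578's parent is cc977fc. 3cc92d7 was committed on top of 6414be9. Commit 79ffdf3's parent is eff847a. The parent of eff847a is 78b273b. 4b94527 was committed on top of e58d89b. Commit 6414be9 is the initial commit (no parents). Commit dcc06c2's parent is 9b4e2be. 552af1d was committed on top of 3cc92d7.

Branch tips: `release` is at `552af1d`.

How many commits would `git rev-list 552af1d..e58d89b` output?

Reachable from e58d89b: {3cc92d7, 6414be9, 78b273b, 79ffdf3, cc977fc, dacd578, e52b44a, e58d89b, e61d609, eff847a}.
Reachable from 552af1d: {3cc92d7, 552af1d, 6414be9}.
In e58d89b's history but not 552af1d's: {78b273b, 79ffdf3, cc977fc, dacd578, e52b44a, e58d89b, e61d609, eff847a} — 8 commits.

8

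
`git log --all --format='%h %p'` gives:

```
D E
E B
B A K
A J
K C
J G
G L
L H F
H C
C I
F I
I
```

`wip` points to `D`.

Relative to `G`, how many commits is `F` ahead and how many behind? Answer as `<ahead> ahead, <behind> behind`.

Reachable from F: {F, I}.
Reachable from G: {C, F, G, H, I, L}.
Only in F's history (ahead): {} — 0.
Only in G's history (behind): {C, G, H, L} — 4.

0 ahead, 4 behind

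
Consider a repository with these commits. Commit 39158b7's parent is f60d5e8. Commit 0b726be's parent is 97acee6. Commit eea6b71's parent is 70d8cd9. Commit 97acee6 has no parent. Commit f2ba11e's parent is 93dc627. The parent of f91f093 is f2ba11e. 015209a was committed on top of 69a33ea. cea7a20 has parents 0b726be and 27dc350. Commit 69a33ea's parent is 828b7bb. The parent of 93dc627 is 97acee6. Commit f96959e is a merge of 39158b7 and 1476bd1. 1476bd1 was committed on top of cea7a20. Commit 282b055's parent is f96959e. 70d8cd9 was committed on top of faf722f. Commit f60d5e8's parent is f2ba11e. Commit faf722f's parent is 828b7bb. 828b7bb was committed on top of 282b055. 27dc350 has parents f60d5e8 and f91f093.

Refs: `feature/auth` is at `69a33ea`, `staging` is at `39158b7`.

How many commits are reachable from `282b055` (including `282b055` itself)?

Walking parent pointers from 282b055: reachable set = {0b726be, 1476bd1, 27dc350, 282b055, 39158b7, 93dc627, 97acee6, cea7a20, f2ba11e, f60d5e8, f91f093, f96959e}.
That is 12 commits.

12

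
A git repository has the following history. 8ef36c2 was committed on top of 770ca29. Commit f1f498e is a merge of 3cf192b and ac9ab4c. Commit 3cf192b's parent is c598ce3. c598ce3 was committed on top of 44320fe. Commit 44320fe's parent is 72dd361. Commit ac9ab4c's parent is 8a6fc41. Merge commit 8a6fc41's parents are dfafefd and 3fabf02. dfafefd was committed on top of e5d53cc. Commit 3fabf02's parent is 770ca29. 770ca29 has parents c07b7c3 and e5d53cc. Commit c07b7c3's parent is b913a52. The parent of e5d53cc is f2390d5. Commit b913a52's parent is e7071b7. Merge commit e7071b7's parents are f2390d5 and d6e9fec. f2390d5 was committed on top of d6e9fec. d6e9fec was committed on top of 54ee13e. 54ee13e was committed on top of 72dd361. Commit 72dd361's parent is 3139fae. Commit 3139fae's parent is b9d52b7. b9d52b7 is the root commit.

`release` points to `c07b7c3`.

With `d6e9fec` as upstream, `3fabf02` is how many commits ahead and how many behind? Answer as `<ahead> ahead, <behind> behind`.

7 ahead, 0 behind

Reachable from 3fabf02: {3139fae, 3fabf02, 54ee13e, 72dd361, 770ca29, b913a52, b9d52b7, c07b7c3, d6e9fec, e5d53cc, e7071b7, f2390d5}.
Reachable from d6e9fec: {3139fae, 54ee13e, 72dd361, b9d52b7, d6e9fec}.
Only in 3fabf02's history (ahead): {3fabf02, 770ca29, b913a52, c07b7c3, e5d53cc, e7071b7, f2390d5} — 7.
Only in d6e9fec's history (behind): {} — 0.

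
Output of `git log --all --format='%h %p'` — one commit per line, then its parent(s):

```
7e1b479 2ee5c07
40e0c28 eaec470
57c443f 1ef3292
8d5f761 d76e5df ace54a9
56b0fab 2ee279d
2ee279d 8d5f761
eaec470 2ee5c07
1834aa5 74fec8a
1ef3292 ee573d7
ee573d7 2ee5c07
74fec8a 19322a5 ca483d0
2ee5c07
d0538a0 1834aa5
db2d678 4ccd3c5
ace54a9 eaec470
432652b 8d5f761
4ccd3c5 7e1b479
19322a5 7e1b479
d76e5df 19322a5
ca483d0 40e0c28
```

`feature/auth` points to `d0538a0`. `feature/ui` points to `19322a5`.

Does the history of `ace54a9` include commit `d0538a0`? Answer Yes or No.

Ancestors of ace54a9: {2ee5c07, ace54a9, eaec470}.
d0538a0 is not in that set, so it is not an ancestor of ace54a9.

No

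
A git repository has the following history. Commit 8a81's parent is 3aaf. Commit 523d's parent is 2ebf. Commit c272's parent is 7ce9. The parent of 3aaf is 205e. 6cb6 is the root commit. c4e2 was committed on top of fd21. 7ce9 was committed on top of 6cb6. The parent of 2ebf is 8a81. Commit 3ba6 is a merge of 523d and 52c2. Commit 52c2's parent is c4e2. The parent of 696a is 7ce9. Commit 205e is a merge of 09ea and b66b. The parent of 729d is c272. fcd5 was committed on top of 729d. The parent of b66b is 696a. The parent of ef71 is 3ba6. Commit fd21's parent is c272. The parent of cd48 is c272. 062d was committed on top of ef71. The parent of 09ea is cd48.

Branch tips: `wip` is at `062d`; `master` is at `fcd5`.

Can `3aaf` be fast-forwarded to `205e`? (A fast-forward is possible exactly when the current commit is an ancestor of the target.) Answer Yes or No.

A fast-forward from 3aaf to 205e is possible iff 3aaf is an ancestor of 205e.
Ancestors of 205e: {09ea, 205e, 696a, 6cb6, 7ce9, b66b, c272, cd48}.
3aaf is not among them, so fast-forward is not possible.

No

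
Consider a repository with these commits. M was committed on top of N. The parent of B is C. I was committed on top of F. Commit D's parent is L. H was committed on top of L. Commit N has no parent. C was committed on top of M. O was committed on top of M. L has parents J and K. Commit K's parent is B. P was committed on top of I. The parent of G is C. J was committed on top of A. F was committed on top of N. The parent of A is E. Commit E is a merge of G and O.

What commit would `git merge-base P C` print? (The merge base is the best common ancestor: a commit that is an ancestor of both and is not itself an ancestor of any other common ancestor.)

Ancestors of P: {F, I, N, P}.
Ancestors of C: {C, M, N}.
Common ancestors: {N}.
The only common ancestor is N, so it is the merge base.

N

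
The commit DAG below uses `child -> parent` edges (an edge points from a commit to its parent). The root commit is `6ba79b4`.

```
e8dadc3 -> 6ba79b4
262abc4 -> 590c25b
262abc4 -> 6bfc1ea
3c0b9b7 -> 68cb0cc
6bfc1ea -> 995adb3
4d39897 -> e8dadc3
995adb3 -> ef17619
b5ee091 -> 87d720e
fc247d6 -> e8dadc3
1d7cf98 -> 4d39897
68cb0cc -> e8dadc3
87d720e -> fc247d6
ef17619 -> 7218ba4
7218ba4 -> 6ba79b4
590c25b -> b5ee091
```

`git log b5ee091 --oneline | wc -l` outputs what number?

5

Walking parent pointers from b5ee091: reachable set = {6ba79b4, 87d720e, b5ee091, e8dadc3, fc247d6}.
That is 5 commits.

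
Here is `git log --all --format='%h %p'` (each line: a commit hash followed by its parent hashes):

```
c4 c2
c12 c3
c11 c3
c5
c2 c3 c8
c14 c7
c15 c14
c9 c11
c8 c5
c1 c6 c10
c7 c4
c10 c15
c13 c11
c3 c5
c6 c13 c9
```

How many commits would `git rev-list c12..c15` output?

6

Reachable from c15: {c14, c15, c2, c3, c4, c5, c7, c8}.
Reachable from c12: {c12, c3, c5}.
In c15's history but not c12's: {c14, c15, c2, c4, c7, c8} — 6 commits.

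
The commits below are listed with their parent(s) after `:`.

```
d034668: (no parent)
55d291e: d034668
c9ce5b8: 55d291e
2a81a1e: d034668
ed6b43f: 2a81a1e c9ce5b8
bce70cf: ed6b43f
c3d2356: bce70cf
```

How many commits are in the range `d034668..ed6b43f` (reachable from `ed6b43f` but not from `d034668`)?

4

Reachable from ed6b43f: {2a81a1e, 55d291e, c9ce5b8, d034668, ed6b43f}.
Reachable from d034668: {d034668}.
In ed6b43f's history but not d034668's: {2a81a1e, 55d291e, c9ce5b8, ed6b43f} — 4 commits.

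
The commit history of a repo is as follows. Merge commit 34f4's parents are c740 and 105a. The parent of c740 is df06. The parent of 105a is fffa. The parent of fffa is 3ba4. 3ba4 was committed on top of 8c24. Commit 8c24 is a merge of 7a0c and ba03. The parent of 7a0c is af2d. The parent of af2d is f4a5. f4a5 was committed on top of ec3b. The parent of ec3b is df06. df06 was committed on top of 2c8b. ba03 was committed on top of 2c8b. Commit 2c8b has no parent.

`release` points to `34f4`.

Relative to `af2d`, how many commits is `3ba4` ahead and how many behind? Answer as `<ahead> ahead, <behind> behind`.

4 ahead, 0 behind

Reachable from 3ba4: {2c8b, 3ba4, 7a0c, 8c24, af2d, ba03, df06, ec3b, f4a5}.
Reachable from af2d: {2c8b, af2d, df06, ec3b, f4a5}.
Only in 3ba4's history (ahead): {3ba4, 7a0c, 8c24, ba03} — 4.
Only in af2d's history (behind): {} — 0.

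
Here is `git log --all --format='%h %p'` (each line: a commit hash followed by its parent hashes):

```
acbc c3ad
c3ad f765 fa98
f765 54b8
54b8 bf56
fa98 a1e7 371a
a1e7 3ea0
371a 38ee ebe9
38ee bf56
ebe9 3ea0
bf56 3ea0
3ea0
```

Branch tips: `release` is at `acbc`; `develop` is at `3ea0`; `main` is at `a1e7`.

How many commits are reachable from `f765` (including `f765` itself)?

Walking parent pointers from f765: reachable set = {3ea0, 54b8, bf56, f765}.
That is 4 commits.

4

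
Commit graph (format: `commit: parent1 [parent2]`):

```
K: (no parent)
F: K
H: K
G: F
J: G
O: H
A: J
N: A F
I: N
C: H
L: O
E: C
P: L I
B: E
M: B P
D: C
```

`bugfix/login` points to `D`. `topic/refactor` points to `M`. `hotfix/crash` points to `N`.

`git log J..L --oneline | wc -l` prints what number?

Reachable from L: {H, K, L, O}.
Reachable from J: {F, G, J, K}.
In L's history but not J's: {H, L, O} — 3 commits.

3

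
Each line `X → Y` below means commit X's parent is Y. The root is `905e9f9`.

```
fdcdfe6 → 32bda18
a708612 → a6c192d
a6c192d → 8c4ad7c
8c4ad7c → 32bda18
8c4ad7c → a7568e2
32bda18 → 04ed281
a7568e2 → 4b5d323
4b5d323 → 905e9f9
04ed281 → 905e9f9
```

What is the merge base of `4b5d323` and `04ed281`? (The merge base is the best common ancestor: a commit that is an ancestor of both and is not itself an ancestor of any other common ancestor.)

905e9f9

Ancestors of 4b5d323: {4b5d323, 905e9f9}.
Ancestors of 04ed281: {04ed281, 905e9f9}.
Common ancestors: {905e9f9}.
The only common ancestor is 905e9f9, so it is the merge base.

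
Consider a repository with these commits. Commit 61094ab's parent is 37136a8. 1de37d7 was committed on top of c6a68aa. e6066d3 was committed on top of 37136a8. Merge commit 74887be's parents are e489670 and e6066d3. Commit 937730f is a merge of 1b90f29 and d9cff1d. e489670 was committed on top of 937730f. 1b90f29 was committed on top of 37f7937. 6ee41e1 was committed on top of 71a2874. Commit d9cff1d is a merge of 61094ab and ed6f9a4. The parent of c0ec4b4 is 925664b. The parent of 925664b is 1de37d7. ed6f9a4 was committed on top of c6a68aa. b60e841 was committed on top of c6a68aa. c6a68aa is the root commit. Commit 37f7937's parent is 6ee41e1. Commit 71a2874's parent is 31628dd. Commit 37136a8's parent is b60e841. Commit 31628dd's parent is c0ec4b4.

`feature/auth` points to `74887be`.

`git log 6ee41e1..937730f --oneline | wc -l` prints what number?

8

Reachable from 937730f: {1b90f29, 1de37d7, 31628dd, 37136a8, 37f7937, 61094ab, 6ee41e1, 71a2874, 925664b, 937730f, b60e841, c0ec4b4, c6a68aa, d9cff1d, ed6f9a4}.
Reachable from 6ee41e1: {1de37d7, 31628dd, 6ee41e1, 71a2874, 925664b, c0ec4b4, c6a68aa}.
In 937730f's history but not 6ee41e1's: {1b90f29, 37136a8, 37f7937, 61094ab, 937730f, b60e841, d9cff1d, ed6f9a4} — 8 commits.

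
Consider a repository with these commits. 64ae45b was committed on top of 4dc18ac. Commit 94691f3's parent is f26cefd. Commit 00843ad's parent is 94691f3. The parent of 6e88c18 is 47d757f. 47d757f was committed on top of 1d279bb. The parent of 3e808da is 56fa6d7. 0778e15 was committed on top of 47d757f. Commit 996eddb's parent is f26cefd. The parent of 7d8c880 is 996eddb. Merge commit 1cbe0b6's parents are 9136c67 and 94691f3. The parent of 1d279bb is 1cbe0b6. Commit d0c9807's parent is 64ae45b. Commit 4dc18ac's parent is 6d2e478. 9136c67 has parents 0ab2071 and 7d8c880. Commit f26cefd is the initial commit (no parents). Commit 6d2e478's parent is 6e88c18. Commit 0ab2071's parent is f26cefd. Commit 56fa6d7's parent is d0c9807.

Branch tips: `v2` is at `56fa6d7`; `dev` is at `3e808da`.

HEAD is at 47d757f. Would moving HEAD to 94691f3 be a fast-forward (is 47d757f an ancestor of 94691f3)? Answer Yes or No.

A fast-forward from 47d757f to 94691f3 is possible iff 47d757f is an ancestor of 94691f3.
Ancestors of 94691f3: {94691f3, f26cefd}.
47d757f is not among them, so fast-forward is not possible.

No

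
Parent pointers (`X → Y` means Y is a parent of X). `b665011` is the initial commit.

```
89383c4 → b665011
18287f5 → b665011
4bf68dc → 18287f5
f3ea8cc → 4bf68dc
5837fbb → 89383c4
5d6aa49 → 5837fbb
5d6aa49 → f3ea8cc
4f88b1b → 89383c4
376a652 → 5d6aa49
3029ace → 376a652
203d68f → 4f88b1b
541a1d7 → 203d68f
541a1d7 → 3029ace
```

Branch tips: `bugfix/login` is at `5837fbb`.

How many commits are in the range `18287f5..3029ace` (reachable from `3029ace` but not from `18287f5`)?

7

Reachable from 3029ace: {18287f5, 3029ace, 376a652, 4bf68dc, 5837fbb, 5d6aa49, 89383c4, b665011, f3ea8cc}.
Reachable from 18287f5: {18287f5, b665011}.
In 3029ace's history but not 18287f5's: {3029ace, 376a652, 4bf68dc, 5837fbb, 5d6aa49, 89383c4, f3ea8cc} — 7 commits.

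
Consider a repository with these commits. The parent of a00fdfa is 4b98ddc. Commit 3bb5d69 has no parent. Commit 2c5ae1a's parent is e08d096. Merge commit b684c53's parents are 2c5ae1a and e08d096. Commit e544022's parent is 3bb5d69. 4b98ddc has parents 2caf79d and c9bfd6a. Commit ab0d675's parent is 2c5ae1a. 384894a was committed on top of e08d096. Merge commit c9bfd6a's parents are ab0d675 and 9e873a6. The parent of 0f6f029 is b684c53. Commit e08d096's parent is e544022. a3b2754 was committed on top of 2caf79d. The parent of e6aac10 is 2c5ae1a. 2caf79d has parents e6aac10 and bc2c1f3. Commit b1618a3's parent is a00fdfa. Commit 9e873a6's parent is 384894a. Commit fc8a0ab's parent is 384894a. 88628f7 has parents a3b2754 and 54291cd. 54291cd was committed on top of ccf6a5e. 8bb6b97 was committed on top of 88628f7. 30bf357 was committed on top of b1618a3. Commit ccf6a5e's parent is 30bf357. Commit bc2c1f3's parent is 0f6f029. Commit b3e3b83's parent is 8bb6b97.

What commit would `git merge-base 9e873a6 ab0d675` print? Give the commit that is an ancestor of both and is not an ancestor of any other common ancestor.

e08d096

Ancestors of 9e873a6: {384894a, 3bb5d69, 9e873a6, e08d096, e544022}.
Ancestors of ab0d675: {2c5ae1a, 3bb5d69, ab0d675, e08d096, e544022}.
Common ancestors: {3bb5d69, e08d096, e544022}.
Among these, e08d096 is not an ancestor of any other common ancestor — it is the merge base.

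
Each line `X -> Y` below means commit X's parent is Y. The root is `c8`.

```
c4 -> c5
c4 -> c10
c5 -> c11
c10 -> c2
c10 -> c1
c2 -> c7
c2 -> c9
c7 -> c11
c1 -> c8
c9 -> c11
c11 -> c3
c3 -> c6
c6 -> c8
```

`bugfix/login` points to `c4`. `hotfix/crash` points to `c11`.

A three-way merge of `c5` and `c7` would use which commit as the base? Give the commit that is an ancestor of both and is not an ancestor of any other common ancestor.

Ancestors of c5: {c11, c3, c5, c6, c8}.
Ancestors of c7: {c11, c3, c6, c7, c8}.
Common ancestors: {c11, c3, c6, c8}.
Among these, c11 is not an ancestor of any other common ancestor — it is the merge base.

c11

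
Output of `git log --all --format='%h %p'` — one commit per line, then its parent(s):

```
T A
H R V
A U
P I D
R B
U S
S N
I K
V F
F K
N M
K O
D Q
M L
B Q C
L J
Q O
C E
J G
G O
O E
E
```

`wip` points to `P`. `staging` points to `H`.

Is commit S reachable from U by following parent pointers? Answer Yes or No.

Ancestors of U (commits reachable by following parents): {E, G, J, L, M, N, O, S, U}.
S is in that set, so it is an ancestor of U.

Yes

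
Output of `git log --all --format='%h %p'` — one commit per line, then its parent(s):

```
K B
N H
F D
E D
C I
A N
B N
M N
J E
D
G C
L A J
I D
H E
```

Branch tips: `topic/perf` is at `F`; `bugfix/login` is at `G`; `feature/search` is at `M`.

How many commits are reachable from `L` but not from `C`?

6

Reachable from L: {A, D, E, H, J, L, N}.
Reachable from C: {C, D, I}.
In L's history but not C's: {A, E, H, J, L, N} — 6 commits.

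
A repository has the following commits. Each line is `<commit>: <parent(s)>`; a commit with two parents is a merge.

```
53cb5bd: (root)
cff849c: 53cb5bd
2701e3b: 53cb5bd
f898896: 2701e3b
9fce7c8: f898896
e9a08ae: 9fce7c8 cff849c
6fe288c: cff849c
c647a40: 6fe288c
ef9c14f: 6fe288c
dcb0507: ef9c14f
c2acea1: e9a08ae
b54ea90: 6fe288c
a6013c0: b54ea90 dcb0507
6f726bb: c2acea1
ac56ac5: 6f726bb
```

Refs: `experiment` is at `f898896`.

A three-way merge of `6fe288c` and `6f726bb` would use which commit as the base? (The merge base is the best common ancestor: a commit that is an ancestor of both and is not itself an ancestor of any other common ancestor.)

cff849c

Ancestors of 6fe288c: {53cb5bd, 6fe288c, cff849c}.
Ancestors of 6f726bb: {2701e3b, 53cb5bd, 6f726bb, 9fce7c8, c2acea1, cff849c, e9a08ae, f898896}.
Common ancestors: {53cb5bd, cff849c}.
Among these, cff849c is not an ancestor of any other common ancestor — it is the merge base.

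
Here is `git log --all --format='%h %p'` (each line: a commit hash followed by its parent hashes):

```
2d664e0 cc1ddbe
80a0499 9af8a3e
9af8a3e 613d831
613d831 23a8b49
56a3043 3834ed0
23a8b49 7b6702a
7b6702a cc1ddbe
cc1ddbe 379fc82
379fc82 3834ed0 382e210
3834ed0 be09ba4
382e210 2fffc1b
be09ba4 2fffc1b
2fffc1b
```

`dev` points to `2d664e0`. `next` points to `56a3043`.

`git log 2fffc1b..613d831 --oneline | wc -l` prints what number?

8

Reachable from 613d831: {23a8b49, 2fffc1b, 379fc82, 382e210, 3834ed0, 613d831, 7b6702a, be09ba4, cc1ddbe}.
Reachable from 2fffc1b: {2fffc1b}.
In 613d831's history but not 2fffc1b's: {23a8b49, 379fc82, 382e210, 3834ed0, 613d831, 7b6702a, be09ba4, cc1ddbe} — 8 commits.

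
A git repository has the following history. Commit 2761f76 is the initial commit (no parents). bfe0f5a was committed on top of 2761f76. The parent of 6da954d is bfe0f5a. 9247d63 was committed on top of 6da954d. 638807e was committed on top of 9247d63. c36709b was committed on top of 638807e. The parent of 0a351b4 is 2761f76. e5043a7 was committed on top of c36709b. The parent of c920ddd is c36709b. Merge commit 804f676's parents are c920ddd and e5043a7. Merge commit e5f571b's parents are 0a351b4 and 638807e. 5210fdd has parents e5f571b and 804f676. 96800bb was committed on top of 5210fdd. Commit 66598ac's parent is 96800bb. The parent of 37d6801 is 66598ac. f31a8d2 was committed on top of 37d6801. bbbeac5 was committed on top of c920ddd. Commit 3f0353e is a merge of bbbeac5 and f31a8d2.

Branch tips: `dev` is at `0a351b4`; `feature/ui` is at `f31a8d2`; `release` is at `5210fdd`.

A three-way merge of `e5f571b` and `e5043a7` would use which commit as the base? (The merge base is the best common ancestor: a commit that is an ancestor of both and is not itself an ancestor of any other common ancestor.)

638807e

Ancestors of e5f571b: {0a351b4, 2761f76, 638807e, 6da954d, 9247d63, bfe0f5a, e5f571b}.
Ancestors of e5043a7: {2761f76, 638807e, 6da954d, 9247d63, bfe0f5a, c36709b, e5043a7}.
Common ancestors: {2761f76, 638807e, 6da954d, 9247d63, bfe0f5a}.
Among these, 638807e is not an ancestor of any other common ancestor — it is the merge base.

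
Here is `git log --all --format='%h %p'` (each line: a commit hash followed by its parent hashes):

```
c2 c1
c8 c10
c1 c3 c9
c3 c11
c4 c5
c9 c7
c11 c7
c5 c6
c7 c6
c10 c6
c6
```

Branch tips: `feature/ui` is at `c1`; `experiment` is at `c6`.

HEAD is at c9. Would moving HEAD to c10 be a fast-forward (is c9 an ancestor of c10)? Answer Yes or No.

A fast-forward from c9 to c10 is possible iff c9 is an ancestor of c10.
Ancestors of c10: {c10, c6}.
c9 is not among them, so fast-forward is not possible.

No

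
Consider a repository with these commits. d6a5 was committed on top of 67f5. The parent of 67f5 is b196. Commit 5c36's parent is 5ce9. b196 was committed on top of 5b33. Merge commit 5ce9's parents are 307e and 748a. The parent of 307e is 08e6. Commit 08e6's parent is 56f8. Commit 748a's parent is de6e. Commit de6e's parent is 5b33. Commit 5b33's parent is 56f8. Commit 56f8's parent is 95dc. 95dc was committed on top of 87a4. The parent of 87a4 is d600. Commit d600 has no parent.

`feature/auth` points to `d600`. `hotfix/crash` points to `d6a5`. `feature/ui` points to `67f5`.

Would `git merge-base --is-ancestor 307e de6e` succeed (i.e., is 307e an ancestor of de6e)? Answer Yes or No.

Ancestors of de6e: {56f8, 5b33, 87a4, 95dc, d600, de6e}.
307e is not in that set, so it is not an ancestor of de6e.

No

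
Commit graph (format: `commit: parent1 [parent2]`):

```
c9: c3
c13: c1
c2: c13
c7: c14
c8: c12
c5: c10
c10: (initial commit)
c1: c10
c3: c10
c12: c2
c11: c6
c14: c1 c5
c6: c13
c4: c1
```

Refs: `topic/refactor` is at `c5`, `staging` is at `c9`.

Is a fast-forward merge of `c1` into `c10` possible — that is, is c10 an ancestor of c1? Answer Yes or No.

Yes

A fast-forward from c10 to c1 is possible iff c10 is an ancestor of c1.
Ancestors of c1: {c1, c10}.
c10 is among them, so fast-forward is possible.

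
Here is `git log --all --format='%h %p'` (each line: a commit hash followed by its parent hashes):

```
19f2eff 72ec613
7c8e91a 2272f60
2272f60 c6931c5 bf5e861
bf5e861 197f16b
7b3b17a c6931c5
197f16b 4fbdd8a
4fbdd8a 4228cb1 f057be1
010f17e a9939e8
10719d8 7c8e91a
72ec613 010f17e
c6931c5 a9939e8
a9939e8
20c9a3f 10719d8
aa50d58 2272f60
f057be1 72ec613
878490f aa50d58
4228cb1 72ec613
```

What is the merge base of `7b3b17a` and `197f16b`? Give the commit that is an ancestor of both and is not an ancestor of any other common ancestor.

a9939e8

Ancestors of 7b3b17a: {7b3b17a, a9939e8, c6931c5}.
Ancestors of 197f16b: {010f17e, 197f16b, 4228cb1, 4fbdd8a, 72ec613, a9939e8, f057be1}.
Common ancestors: {a9939e8}.
The only common ancestor is a9939e8, so it is the merge base.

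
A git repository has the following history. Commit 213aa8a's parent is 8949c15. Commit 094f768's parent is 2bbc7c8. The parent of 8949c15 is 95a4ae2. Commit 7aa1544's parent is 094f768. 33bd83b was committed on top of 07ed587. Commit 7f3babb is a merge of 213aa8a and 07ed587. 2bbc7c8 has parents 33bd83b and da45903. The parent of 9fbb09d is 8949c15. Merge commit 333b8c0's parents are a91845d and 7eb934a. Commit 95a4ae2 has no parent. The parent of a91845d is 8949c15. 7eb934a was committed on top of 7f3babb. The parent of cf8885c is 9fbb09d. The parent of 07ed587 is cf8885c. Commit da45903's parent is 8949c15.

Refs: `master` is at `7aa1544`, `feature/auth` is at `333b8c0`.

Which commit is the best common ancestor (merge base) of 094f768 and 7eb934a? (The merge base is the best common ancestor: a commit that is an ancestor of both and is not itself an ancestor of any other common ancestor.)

07ed587

Ancestors of 094f768: {07ed587, 094f768, 2bbc7c8, 33bd83b, 8949c15, 95a4ae2, 9fbb09d, cf8885c, da45903}.
Ancestors of 7eb934a: {07ed587, 213aa8a, 7eb934a, 7f3babb, 8949c15, 95a4ae2, 9fbb09d, cf8885c}.
Common ancestors: {07ed587, 8949c15, 95a4ae2, 9fbb09d, cf8885c}.
Among these, 07ed587 is not an ancestor of any other common ancestor — it is the merge base.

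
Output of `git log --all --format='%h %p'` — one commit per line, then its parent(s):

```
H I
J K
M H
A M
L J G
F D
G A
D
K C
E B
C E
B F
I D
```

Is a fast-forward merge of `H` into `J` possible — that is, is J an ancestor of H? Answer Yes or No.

No

A fast-forward from J to H is possible iff J is an ancestor of H.
Ancestors of H: {D, H, I}.
J is not among them, so fast-forward is not possible.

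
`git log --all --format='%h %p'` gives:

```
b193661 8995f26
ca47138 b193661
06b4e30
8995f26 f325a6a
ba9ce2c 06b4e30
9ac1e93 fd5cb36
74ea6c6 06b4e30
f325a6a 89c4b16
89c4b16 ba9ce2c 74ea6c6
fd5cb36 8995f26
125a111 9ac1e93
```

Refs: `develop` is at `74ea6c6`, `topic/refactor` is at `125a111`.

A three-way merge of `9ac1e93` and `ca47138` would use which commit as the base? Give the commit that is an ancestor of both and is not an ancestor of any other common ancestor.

Ancestors of 9ac1e93: {06b4e30, 74ea6c6, 8995f26, 89c4b16, 9ac1e93, ba9ce2c, f325a6a, fd5cb36}.
Ancestors of ca47138: {06b4e30, 74ea6c6, 8995f26, 89c4b16, b193661, ba9ce2c, ca47138, f325a6a}.
Common ancestors: {06b4e30, 74ea6c6, 8995f26, 89c4b16, ba9ce2c, f325a6a}.
Among these, 8995f26 is not an ancestor of any other common ancestor — it is the merge base.

8995f26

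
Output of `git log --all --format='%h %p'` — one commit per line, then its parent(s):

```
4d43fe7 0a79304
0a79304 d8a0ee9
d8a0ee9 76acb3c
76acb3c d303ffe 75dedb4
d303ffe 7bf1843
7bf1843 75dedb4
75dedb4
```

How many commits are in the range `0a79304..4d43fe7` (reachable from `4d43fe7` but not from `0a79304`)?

Reachable from 4d43fe7: {0a79304, 4d43fe7, 75dedb4, 76acb3c, 7bf1843, d303ffe, d8a0ee9}.
Reachable from 0a79304: {0a79304, 75dedb4, 76acb3c, 7bf1843, d303ffe, d8a0ee9}.
In 4d43fe7's history but not 0a79304's: {4d43fe7} — 1 commit.

1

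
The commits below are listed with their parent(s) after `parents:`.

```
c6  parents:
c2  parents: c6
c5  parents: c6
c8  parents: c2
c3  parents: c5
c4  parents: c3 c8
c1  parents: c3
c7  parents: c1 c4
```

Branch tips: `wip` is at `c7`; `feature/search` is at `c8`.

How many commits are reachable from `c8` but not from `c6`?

Reachable from c8: {c2, c6, c8}.
Reachable from c6: {c6}.
In c8's history but not c6's: {c2, c8} — 2 commits.

2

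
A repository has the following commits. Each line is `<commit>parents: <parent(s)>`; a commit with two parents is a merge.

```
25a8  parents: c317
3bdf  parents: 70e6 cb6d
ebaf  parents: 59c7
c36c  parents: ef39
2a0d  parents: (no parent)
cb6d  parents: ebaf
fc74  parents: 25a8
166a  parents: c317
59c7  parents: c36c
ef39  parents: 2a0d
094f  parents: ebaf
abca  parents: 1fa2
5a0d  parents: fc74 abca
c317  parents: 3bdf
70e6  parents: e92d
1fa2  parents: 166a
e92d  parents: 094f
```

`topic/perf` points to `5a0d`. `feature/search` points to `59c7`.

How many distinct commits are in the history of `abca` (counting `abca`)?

Walking parent pointers from abca: reachable set = {094f, 166a, 1fa2, 2a0d, 3bdf, 59c7, 70e6, abca, c317, c36c, cb6d, e92d, ebaf, ef39}.
That is 14 commits.

14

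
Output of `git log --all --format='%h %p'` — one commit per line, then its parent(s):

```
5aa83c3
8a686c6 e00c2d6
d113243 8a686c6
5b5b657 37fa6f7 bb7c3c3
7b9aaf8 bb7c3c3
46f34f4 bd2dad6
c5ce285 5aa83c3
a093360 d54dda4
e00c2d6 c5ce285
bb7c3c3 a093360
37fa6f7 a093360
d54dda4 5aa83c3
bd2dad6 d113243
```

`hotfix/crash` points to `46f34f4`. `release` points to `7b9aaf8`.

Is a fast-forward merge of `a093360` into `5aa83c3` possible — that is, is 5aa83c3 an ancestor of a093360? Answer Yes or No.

Yes

A fast-forward from 5aa83c3 to a093360 is possible iff 5aa83c3 is an ancestor of a093360.
Ancestors of a093360: {5aa83c3, a093360, d54dda4}.
5aa83c3 is among them, so fast-forward is possible.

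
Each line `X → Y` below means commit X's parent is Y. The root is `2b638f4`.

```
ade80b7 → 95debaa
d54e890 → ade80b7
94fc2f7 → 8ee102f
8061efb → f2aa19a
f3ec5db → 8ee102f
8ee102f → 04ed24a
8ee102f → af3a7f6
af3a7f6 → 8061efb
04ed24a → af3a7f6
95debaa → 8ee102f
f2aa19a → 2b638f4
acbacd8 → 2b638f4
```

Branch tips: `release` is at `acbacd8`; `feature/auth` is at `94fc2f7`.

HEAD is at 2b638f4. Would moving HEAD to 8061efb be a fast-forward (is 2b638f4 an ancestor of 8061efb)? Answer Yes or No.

A fast-forward from 2b638f4 to 8061efb is possible iff 2b638f4 is an ancestor of 8061efb.
Ancestors of 8061efb: {2b638f4, 8061efb, f2aa19a}.
2b638f4 is among them, so fast-forward is possible.

Yes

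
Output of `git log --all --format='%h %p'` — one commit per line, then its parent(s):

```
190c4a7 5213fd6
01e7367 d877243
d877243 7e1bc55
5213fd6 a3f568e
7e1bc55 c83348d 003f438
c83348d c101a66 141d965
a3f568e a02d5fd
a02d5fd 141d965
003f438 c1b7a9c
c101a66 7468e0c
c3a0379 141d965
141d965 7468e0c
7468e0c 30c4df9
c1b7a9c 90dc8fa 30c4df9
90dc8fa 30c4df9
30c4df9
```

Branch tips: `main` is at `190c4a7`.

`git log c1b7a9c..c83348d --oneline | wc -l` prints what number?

Reachable from c83348d: {141d965, 30c4df9, 7468e0c, c101a66, c83348d}.
Reachable from c1b7a9c: {30c4df9, 90dc8fa, c1b7a9c}.
In c83348d's history but not c1b7a9c's: {141d965, 7468e0c, c101a66, c83348d} — 4 commits.

4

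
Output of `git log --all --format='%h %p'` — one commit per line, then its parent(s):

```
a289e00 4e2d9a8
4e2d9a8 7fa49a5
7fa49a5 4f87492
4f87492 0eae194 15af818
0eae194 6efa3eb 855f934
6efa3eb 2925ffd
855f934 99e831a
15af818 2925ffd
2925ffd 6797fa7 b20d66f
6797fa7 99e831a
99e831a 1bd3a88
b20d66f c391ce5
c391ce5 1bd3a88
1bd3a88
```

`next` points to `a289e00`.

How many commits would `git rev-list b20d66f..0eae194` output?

Reachable from 0eae194: {0eae194, 1bd3a88, 2925ffd, 6797fa7, 6efa3eb, 855f934, 99e831a, b20d66f, c391ce5}.
Reachable from b20d66f: {1bd3a88, b20d66f, c391ce5}.
In 0eae194's history but not b20d66f's: {0eae194, 2925ffd, 6797fa7, 6efa3eb, 855f934, 99e831a} — 6 commits.

6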